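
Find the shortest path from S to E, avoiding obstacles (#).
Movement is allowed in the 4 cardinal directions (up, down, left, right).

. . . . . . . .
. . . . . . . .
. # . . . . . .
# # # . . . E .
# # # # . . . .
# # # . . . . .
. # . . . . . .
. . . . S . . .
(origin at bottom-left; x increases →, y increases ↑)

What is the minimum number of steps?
6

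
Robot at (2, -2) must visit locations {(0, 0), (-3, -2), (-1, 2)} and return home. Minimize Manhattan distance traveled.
18
(one optimal route: (2, -2) → (0, 0) → (-1, 2) → (-3, -2) → (2, -2))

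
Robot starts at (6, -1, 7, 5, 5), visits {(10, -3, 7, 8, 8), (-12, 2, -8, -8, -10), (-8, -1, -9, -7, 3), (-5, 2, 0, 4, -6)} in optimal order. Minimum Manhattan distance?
110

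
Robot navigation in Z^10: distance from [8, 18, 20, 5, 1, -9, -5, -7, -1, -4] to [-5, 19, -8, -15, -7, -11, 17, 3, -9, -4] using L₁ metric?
112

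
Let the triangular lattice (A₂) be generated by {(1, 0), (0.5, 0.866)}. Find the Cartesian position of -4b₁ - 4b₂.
(-6, -3.464)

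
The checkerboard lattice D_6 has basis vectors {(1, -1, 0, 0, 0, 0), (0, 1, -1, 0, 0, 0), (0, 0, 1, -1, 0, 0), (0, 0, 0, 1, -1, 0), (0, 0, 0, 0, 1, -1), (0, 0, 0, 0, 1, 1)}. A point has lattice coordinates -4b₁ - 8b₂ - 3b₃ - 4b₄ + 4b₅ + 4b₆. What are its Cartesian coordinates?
(-4, -4, 5, -1, 12, 0)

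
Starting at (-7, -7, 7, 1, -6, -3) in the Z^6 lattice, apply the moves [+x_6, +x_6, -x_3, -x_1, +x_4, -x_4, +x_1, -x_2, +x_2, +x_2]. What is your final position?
(-7, -6, 6, 1, -6, -1)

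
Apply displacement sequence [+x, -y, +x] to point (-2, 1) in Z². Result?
(0, 0)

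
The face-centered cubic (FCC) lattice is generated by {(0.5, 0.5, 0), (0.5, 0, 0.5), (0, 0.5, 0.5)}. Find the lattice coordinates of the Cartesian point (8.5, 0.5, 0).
9b₁ + 8b₂ - 8b₃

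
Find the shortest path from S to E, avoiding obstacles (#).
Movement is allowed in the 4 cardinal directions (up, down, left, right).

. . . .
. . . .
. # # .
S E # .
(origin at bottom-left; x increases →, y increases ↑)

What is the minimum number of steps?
1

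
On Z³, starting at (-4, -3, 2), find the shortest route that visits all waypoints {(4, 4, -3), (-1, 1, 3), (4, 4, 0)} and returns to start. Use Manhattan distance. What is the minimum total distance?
42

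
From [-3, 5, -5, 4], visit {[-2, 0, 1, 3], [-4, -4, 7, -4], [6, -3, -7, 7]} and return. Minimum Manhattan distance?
90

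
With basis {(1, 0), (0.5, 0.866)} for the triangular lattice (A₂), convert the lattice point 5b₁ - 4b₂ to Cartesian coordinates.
(3, -3.464)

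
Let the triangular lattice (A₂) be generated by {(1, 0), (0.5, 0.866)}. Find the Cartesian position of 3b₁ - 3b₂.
(1.5, -2.598)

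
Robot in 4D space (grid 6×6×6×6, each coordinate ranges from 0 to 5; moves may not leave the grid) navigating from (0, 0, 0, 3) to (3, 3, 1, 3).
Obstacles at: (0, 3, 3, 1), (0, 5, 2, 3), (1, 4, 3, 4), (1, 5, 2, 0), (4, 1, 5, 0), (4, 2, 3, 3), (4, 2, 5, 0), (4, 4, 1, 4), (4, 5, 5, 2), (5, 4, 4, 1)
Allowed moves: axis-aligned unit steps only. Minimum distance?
7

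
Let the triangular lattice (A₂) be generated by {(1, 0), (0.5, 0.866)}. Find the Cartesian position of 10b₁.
(10, 0)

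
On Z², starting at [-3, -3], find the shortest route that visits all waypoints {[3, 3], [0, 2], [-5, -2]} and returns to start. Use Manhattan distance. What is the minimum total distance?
28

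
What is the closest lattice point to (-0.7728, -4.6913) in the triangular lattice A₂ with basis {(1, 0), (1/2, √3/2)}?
(-0.5, -4.33)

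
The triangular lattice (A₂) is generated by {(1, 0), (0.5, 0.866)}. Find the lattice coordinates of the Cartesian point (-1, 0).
-b₁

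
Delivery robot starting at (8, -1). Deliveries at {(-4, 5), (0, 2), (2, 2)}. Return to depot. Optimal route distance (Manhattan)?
36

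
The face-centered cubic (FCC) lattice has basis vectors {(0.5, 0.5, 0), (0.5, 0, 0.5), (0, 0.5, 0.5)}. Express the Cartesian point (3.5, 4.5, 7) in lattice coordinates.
b₁ + 6b₂ + 8b₃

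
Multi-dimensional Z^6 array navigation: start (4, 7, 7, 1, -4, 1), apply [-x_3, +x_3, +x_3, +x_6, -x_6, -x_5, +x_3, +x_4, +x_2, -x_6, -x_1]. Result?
(3, 8, 9, 2, -5, 0)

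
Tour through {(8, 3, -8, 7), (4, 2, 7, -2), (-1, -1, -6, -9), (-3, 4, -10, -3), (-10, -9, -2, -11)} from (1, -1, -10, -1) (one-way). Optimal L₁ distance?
115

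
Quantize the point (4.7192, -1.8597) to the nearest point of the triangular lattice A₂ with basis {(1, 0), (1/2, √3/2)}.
(5, -1.732)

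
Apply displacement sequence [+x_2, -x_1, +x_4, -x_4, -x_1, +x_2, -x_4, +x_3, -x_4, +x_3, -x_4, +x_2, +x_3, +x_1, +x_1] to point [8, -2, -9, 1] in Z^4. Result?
(8, 1, -6, -2)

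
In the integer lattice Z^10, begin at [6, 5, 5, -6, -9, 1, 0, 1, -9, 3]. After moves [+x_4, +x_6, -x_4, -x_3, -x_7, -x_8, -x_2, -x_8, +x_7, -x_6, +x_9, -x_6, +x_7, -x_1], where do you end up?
(5, 4, 4, -6, -9, 0, 1, -1, -8, 3)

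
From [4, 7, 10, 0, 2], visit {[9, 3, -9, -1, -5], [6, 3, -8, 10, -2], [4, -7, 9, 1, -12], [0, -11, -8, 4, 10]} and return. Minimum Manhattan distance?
172
(one optimal route: (4, 7, 10, 0, 2) → (9, 3, -9, -1, -5) → (6, 3, -8, 10, -2) → (0, -11, -8, 4, 10) → (4, -7, 9, 1, -12) → (4, 7, 10, 0, 2))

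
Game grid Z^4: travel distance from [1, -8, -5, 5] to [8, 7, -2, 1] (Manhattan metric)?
29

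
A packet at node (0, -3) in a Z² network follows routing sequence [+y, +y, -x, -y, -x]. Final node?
(-2, -2)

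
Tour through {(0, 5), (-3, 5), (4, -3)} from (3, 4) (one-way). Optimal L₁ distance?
22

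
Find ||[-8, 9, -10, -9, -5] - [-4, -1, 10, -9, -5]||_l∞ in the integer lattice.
20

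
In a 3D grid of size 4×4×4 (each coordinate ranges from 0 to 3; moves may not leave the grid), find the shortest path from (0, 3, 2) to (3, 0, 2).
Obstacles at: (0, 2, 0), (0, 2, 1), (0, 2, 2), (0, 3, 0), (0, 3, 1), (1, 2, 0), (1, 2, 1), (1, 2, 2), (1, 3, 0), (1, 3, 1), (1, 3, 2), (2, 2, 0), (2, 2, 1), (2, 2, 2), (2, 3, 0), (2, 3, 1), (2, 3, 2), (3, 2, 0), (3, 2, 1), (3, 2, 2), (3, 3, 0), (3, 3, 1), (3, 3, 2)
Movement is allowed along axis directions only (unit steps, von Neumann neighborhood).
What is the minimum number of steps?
8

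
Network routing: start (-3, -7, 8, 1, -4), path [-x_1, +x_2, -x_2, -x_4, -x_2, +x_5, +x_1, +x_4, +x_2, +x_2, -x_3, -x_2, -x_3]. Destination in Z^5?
(-3, -7, 6, 1, -3)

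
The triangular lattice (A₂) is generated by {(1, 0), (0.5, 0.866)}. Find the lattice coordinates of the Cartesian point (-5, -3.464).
-3b₁ - 4b₂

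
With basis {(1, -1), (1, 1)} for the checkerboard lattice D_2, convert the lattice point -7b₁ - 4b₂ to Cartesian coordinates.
(-11, 3)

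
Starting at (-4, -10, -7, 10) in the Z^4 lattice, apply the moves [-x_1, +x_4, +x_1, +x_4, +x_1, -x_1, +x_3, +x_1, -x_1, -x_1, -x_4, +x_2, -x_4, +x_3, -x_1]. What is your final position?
(-6, -9, -5, 10)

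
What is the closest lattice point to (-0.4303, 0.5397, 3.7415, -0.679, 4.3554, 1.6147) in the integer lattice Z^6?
(0, 1, 4, -1, 4, 2)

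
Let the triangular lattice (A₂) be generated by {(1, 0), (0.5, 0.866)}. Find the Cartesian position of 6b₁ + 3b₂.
(7.5, 2.598)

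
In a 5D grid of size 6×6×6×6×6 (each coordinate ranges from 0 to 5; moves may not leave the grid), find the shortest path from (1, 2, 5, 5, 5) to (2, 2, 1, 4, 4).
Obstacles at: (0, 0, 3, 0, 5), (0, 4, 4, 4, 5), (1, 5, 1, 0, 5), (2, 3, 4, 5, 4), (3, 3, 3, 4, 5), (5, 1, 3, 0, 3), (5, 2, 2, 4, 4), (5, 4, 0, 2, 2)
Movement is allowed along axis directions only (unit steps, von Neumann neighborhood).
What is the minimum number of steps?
7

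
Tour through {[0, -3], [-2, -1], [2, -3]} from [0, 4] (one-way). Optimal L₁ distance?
13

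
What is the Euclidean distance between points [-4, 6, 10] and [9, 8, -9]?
23.1084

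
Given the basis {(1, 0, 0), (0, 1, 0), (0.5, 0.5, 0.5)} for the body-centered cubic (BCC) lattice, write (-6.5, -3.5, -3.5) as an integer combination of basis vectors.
-3b₁ - 7b₃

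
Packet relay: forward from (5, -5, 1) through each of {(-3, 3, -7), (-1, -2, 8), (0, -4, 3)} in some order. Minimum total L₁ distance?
38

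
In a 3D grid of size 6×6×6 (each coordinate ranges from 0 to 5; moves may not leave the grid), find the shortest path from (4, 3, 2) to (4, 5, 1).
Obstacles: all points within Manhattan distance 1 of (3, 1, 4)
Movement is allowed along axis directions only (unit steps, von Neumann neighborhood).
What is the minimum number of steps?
3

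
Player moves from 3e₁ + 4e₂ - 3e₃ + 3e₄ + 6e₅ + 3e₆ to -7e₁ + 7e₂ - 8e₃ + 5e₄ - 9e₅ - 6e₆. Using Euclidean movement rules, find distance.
21.0713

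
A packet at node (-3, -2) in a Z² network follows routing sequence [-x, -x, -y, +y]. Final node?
(-5, -2)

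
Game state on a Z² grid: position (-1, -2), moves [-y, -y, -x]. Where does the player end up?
(-2, -4)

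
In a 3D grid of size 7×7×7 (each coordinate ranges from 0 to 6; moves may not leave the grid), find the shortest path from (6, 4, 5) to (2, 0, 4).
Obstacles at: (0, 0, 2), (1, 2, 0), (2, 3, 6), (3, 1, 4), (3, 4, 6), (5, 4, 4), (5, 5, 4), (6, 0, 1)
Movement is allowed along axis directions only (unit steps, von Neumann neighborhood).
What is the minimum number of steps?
9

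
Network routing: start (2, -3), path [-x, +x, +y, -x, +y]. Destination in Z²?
(1, -1)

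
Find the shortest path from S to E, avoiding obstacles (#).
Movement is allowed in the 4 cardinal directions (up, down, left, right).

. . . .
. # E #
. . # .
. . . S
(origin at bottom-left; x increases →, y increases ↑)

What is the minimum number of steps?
9
(one shortest path: (3, 0) → (2, 0) → (1, 0) → (0, 0) → (0, 1) → (0, 2) → (0, 3) → (1, 3) → (2, 3) → (2, 2))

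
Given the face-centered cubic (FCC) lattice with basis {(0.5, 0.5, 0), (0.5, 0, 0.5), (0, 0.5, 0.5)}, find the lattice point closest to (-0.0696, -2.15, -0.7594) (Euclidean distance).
(0, -2, -1)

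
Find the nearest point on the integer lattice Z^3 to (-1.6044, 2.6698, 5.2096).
(-2, 3, 5)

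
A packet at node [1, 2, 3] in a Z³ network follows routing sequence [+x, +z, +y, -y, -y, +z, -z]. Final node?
(2, 1, 4)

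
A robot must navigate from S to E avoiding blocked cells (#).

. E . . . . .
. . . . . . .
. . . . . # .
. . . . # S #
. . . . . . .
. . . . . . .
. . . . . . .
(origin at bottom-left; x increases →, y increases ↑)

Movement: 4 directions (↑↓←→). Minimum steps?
9
(one shortest path: (5, 3) → (5, 2) → (4, 2) → (3, 2) → (2, 2) → (1, 2) → (1, 3) → (1, 4) → (1, 5) → (1, 6))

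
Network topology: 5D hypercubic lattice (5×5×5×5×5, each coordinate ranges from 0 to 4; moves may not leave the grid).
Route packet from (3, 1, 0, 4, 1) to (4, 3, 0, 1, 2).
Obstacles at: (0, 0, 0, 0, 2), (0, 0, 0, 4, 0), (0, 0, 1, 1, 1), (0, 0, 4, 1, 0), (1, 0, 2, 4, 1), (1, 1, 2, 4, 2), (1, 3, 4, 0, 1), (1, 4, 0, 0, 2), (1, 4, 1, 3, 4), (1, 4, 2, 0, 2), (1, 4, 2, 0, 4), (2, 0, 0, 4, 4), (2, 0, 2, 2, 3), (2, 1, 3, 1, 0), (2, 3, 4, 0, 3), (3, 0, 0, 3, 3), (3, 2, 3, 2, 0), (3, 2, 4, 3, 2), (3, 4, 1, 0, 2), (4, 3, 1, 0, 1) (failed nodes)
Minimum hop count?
7
(one shortest path: (3, 1, 0, 4, 1) → (4, 1, 0, 4, 1) → (4, 2, 0, 4, 1) → (4, 3, 0, 4, 1) → (4, 3, 0, 3, 1) → (4, 3, 0, 2, 1) → (4, 3, 0, 1, 1) → (4, 3, 0, 1, 2))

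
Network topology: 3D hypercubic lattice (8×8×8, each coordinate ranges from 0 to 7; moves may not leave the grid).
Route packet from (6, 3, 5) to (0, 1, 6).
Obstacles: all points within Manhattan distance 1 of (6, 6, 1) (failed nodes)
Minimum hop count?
9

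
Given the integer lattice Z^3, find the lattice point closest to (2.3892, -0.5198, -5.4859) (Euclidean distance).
(2, -1, -5)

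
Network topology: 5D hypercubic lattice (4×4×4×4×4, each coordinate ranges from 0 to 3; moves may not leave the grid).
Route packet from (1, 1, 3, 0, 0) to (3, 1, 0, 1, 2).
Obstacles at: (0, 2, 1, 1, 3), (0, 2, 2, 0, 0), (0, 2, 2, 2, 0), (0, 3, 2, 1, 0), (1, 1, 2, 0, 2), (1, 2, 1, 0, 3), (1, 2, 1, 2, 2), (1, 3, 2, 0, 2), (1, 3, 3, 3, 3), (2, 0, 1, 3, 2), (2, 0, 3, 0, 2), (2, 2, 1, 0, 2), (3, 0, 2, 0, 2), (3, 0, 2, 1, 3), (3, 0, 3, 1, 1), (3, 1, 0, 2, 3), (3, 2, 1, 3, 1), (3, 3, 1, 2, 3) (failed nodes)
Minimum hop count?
8
(one shortest path: (1, 1, 3, 0, 0) → (2, 1, 3, 0, 0) → (3, 1, 3, 0, 0) → (3, 1, 2, 0, 0) → (3, 1, 1, 0, 0) → (3, 1, 0, 0, 0) → (3, 1, 0, 1, 0) → (3, 1, 0, 1, 1) → (3, 1, 0, 1, 2))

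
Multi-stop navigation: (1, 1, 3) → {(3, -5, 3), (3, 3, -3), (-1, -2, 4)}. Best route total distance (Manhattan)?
28
(one optimal route: (1, 1, 3) → (-1, -2, 4) → (3, -5, 3) → (3, 3, -3))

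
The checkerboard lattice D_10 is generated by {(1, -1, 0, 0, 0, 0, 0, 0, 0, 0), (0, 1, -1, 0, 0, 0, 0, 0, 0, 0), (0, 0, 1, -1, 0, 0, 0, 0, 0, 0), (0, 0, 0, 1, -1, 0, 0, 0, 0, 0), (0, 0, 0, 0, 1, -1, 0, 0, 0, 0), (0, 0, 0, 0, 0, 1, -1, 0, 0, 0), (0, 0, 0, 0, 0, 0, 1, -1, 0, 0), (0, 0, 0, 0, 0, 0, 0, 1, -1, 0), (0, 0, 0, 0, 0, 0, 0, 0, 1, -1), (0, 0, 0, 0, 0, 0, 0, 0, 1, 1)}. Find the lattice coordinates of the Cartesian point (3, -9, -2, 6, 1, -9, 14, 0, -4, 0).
3b₁ - 6b₂ - 8b₃ - 2b₄ - b₅ - 10b₆ + 4b₇ + 4b₈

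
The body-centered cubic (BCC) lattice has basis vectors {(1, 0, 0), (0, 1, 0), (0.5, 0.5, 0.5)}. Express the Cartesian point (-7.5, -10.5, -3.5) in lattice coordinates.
-4b₁ - 7b₂ - 7b₃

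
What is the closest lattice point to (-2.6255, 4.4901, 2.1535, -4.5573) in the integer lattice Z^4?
(-3, 4, 2, -5)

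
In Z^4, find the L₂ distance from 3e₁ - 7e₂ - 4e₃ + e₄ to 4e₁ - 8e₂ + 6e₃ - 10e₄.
14.9332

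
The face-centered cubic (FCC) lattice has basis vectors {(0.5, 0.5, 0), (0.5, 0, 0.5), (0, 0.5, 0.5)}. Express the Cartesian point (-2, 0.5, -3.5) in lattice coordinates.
2b₁ - 6b₂ - b₃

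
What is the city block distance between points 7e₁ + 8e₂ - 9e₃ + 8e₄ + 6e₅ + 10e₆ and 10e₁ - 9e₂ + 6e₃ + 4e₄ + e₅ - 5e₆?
59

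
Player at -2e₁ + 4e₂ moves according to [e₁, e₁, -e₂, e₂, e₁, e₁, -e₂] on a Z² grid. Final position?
(2, 3)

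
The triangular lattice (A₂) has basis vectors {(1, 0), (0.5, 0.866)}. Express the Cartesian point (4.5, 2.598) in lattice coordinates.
3b₁ + 3b₂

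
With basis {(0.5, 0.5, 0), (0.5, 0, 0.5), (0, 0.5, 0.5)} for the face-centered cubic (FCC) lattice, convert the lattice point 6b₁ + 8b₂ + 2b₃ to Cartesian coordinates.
(7, 4, 5)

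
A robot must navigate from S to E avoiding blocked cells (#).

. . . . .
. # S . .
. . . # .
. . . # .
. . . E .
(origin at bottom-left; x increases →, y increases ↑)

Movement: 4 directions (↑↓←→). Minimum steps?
4
(one shortest path: (2, 3) → (2, 2) → (2, 1) → (2, 0) → (3, 0))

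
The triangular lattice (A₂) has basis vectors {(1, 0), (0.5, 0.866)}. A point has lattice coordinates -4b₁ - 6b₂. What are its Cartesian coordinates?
(-7, -5.196)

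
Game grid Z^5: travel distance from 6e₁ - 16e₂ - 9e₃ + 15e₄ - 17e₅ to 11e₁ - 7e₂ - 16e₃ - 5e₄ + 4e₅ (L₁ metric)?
62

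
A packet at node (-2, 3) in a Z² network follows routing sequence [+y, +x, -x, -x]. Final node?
(-3, 4)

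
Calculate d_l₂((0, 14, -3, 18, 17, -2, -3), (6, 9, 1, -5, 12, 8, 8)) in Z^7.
29.189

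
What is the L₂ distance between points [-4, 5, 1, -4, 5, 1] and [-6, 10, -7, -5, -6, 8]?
16.2481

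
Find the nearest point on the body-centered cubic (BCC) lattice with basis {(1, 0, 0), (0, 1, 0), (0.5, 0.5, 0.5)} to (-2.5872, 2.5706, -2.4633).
(-2.5, 2.5, -2.5)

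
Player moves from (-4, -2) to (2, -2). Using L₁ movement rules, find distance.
6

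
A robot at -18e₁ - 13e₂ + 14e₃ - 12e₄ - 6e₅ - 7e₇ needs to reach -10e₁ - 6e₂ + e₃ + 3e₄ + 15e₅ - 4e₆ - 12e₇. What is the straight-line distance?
31.4484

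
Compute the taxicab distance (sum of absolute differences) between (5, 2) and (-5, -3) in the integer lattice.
15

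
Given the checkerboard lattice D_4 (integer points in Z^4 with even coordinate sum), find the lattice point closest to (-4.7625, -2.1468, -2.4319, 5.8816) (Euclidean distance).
(-5, -2, -3, 6)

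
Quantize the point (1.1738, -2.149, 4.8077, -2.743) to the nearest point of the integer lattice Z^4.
(1, -2, 5, -3)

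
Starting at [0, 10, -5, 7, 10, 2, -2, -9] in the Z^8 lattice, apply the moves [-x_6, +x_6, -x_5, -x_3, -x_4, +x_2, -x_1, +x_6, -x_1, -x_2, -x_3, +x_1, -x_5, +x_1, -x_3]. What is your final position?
(0, 10, -8, 6, 8, 3, -2, -9)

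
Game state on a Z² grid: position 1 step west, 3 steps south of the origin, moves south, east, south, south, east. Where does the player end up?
(1, -6)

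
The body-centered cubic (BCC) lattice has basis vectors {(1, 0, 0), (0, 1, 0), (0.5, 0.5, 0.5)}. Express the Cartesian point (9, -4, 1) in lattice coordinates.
8b₁ - 5b₂ + 2b₃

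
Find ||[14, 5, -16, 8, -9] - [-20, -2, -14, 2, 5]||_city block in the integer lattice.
63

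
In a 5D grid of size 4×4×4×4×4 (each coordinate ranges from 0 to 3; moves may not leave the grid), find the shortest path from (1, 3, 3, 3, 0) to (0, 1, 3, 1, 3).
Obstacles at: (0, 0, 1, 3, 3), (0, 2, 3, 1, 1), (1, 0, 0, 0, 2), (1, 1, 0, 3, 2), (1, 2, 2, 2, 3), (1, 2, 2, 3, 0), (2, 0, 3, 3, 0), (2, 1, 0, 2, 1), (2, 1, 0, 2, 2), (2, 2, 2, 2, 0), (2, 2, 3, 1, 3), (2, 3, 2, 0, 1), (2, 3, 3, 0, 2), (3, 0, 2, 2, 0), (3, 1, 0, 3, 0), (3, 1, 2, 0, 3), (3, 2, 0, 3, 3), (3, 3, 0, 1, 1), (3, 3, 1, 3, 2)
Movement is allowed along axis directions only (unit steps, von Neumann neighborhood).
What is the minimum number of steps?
8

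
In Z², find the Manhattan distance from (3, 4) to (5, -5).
11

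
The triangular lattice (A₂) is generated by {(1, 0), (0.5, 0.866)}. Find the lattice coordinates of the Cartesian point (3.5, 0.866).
3b₁ + b₂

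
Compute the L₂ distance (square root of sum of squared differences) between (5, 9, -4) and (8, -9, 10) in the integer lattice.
23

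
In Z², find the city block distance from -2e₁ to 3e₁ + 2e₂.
7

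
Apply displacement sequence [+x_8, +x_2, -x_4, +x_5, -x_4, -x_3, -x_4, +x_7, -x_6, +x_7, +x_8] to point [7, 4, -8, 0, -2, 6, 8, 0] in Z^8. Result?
(7, 5, -9, -3, -1, 5, 10, 2)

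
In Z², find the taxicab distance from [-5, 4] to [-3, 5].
3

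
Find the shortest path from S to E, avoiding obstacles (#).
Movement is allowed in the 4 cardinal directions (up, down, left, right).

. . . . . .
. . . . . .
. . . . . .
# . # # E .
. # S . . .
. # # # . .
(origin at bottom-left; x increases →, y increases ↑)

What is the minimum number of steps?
3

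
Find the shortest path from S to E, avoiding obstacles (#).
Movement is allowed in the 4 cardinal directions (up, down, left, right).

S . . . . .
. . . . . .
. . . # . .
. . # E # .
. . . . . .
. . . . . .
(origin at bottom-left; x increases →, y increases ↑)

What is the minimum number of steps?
8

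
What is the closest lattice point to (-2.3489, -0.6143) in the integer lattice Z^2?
(-2, -1)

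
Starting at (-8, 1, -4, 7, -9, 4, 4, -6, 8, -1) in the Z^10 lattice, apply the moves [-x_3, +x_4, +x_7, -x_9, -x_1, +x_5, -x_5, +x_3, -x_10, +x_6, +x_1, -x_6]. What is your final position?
(-8, 1, -4, 8, -9, 4, 5, -6, 7, -2)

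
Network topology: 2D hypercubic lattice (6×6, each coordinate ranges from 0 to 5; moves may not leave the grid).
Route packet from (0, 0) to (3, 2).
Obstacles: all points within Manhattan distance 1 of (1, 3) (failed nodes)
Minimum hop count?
5
(one shortest path: (0, 0) → (1, 0) → (2, 0) → (3, 0) → (3, 1) → (3, 2))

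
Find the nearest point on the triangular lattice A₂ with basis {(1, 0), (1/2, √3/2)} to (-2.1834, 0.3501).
(-2, 0)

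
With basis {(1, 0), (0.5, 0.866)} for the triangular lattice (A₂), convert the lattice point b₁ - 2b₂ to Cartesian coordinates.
(0, -1.732)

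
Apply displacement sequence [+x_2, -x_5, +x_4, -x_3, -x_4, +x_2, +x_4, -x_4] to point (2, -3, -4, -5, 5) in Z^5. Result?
(2, -1, -5, -5, 4)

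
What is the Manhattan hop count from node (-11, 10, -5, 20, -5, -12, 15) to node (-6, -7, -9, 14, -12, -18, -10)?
70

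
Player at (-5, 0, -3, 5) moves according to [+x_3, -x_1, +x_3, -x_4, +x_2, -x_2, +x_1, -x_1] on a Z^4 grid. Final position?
(-6, 0, -1, 4)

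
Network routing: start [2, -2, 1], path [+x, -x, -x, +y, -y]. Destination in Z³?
(1, -2, 1)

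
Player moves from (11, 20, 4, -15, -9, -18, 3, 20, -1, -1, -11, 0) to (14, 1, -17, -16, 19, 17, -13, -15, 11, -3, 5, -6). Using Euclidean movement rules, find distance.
68.8622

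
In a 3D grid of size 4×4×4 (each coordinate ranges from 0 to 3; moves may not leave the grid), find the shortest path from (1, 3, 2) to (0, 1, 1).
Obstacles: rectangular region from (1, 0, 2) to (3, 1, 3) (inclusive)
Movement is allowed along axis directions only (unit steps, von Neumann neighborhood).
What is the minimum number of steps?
4
(one shortest path: (1, 3, 2) → (0, 3, 2) → (0, 2, 2) → (0, 1, 2) → (0, 1, 1))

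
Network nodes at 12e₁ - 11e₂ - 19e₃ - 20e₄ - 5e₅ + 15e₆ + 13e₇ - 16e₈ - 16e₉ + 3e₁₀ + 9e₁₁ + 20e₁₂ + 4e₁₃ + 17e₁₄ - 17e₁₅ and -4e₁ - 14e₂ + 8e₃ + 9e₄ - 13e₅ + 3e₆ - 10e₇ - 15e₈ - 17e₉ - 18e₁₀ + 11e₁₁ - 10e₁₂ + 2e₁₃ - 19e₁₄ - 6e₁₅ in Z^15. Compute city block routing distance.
222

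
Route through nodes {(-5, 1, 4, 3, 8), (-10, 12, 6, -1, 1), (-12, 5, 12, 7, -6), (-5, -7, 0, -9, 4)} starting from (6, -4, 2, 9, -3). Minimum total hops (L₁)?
128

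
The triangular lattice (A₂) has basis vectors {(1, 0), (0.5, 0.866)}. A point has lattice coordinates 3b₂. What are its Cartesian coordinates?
(1.5, 2.598)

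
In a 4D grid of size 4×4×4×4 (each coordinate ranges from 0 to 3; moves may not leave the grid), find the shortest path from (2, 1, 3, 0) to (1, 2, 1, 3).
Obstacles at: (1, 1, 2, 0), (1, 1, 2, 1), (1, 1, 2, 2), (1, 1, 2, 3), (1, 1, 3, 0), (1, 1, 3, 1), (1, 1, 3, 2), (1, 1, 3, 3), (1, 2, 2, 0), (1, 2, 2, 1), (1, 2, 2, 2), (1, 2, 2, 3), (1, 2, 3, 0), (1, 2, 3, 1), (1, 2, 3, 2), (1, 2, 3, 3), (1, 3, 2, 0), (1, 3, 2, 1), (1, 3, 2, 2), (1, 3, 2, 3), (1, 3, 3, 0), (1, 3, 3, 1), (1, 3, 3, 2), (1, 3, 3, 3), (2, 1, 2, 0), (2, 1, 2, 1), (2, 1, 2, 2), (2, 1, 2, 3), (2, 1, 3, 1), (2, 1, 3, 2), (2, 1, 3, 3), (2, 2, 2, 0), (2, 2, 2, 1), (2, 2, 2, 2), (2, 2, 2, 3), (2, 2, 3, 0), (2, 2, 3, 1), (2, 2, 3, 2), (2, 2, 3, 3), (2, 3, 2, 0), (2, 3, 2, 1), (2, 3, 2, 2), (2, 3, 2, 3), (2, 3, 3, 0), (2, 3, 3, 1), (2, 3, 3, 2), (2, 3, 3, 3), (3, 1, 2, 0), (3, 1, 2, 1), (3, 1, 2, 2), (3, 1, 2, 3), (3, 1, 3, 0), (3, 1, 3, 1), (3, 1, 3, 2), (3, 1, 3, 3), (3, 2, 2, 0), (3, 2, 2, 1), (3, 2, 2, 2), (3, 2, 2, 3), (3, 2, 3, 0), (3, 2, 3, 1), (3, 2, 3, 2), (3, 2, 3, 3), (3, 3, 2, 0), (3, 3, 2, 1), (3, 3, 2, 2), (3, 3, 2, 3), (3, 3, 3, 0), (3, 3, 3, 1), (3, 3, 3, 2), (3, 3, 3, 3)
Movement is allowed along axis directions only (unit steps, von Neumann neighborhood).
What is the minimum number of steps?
9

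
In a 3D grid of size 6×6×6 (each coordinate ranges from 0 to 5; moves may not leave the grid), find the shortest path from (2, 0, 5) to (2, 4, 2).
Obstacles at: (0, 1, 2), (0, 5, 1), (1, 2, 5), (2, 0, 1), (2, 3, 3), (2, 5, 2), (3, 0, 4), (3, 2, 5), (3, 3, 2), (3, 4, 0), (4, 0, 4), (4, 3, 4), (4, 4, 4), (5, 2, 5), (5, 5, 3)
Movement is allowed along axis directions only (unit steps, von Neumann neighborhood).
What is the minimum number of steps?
7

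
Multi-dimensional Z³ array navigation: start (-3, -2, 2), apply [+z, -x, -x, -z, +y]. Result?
(-5, -1, 2)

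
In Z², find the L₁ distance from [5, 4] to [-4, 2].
11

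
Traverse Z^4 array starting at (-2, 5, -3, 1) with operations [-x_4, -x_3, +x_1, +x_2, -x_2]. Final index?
(-1, 5, -4, 0)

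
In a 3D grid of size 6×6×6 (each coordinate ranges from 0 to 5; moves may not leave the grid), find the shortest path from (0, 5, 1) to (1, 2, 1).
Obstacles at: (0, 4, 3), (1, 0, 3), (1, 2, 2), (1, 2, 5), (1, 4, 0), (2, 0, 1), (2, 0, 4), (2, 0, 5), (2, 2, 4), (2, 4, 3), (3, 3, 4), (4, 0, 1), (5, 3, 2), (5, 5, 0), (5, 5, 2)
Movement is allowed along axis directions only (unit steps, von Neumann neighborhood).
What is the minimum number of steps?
4
(one shortest path: (0, 5, 1) → (1, 5, 1) → (1, 4, 1) → (1, 3, 1) → (1, 2, 1))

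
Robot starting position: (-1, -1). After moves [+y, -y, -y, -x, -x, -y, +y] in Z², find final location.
(-3, -2)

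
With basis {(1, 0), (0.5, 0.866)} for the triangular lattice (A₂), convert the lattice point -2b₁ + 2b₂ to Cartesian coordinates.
(-1, 1.732)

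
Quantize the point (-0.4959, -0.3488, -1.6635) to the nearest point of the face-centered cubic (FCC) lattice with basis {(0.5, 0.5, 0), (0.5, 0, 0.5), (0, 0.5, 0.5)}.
(-0.5, -0.5, -2)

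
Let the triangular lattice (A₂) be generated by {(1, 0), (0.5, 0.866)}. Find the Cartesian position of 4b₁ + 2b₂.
(5, 1.732)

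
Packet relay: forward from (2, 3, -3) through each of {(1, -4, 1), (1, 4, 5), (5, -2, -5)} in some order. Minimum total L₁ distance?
34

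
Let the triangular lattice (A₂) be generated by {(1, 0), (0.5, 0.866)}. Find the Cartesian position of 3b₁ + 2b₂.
(4, 1.732)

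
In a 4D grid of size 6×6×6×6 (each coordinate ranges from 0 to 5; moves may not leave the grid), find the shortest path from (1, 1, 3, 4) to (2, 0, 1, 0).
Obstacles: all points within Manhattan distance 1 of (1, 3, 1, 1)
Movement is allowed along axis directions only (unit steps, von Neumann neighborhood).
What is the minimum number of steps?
8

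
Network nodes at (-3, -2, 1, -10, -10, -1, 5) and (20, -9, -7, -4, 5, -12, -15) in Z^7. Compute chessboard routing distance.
23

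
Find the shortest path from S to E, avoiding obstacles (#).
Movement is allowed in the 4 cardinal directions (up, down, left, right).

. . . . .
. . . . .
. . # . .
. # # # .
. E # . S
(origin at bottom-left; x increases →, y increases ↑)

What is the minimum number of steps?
11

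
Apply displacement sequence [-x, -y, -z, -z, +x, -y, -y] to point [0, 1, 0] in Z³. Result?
(0, -2, -2)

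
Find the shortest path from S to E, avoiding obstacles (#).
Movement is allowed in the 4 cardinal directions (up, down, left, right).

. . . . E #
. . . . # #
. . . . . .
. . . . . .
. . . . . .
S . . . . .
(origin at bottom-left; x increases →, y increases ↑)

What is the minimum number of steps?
9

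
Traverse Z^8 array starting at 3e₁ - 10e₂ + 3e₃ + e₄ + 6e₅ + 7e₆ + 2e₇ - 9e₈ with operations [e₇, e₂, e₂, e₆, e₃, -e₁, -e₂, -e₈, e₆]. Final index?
(2, -9, 4, 1, 6, 9, 3, -10)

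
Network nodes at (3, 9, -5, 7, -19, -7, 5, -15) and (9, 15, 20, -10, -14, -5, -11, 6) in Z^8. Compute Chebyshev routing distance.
25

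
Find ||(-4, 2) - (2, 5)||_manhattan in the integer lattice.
9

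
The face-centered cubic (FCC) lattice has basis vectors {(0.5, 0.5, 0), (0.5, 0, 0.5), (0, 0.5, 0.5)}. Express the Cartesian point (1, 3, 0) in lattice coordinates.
4b₁ - 2b₂ + 2b₃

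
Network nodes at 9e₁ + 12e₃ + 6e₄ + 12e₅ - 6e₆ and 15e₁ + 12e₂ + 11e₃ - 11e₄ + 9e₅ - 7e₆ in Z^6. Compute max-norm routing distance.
17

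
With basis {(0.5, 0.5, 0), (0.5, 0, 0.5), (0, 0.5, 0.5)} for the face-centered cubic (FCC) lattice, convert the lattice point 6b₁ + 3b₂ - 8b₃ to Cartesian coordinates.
(4.5, -1, -2.5)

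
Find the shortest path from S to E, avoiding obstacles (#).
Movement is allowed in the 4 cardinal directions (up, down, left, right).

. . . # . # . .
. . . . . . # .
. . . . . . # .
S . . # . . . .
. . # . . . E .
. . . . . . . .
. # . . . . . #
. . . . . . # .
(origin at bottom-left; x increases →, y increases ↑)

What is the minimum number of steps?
9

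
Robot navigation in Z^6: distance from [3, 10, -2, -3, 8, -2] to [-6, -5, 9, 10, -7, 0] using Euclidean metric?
28.7228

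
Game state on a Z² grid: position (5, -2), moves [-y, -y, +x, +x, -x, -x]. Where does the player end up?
(5, -4)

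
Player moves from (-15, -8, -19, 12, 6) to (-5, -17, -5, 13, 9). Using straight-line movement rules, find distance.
19.6723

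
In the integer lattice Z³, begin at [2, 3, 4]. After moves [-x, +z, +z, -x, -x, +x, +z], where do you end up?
(0, 3, 7)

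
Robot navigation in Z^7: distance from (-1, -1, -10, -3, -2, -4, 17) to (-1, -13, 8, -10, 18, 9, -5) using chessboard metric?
22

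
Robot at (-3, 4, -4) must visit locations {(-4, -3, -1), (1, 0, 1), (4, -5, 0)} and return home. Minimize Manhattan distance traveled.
44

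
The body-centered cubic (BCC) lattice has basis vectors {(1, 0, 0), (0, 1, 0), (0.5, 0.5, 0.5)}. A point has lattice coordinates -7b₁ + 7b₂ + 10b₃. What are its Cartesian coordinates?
(-2, 12, 5)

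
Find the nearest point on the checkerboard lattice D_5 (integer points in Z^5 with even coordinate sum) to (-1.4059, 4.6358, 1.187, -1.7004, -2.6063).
(-1, 5, 1, -2, -3)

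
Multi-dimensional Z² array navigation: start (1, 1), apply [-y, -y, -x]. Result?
(0, -1)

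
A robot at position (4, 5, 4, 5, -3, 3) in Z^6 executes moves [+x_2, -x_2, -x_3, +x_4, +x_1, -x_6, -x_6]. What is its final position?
(5, 5, 3, 6, -3, 1)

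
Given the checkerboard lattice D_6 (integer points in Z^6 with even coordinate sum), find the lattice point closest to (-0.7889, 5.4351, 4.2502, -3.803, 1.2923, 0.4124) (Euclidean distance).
(-1, 6, 4, -4, 1, 0)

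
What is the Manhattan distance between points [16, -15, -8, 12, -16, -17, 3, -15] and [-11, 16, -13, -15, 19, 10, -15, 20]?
205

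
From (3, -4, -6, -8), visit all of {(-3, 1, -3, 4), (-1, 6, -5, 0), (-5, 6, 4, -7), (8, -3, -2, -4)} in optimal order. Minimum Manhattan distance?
71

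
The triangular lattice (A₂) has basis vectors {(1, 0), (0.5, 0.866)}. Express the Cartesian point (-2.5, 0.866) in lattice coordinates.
-3b₁ + b₂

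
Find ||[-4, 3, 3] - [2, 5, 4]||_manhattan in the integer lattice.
9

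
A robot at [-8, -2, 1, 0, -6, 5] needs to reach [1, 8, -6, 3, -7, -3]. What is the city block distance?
38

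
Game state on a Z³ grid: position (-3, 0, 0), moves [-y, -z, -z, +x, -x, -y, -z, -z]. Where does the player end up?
(-3, -2, -4)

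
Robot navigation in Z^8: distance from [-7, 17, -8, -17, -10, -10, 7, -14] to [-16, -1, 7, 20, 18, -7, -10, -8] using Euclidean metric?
55.8301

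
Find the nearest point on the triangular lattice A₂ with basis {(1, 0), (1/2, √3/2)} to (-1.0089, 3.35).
(-1, 3.464)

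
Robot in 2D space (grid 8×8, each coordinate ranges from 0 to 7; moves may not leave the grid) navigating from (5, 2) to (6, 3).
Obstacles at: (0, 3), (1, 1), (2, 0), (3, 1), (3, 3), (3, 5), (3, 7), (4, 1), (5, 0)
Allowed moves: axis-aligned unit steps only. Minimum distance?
2
(one shortest path: (5, 2) → (6, 2) → (6, 3))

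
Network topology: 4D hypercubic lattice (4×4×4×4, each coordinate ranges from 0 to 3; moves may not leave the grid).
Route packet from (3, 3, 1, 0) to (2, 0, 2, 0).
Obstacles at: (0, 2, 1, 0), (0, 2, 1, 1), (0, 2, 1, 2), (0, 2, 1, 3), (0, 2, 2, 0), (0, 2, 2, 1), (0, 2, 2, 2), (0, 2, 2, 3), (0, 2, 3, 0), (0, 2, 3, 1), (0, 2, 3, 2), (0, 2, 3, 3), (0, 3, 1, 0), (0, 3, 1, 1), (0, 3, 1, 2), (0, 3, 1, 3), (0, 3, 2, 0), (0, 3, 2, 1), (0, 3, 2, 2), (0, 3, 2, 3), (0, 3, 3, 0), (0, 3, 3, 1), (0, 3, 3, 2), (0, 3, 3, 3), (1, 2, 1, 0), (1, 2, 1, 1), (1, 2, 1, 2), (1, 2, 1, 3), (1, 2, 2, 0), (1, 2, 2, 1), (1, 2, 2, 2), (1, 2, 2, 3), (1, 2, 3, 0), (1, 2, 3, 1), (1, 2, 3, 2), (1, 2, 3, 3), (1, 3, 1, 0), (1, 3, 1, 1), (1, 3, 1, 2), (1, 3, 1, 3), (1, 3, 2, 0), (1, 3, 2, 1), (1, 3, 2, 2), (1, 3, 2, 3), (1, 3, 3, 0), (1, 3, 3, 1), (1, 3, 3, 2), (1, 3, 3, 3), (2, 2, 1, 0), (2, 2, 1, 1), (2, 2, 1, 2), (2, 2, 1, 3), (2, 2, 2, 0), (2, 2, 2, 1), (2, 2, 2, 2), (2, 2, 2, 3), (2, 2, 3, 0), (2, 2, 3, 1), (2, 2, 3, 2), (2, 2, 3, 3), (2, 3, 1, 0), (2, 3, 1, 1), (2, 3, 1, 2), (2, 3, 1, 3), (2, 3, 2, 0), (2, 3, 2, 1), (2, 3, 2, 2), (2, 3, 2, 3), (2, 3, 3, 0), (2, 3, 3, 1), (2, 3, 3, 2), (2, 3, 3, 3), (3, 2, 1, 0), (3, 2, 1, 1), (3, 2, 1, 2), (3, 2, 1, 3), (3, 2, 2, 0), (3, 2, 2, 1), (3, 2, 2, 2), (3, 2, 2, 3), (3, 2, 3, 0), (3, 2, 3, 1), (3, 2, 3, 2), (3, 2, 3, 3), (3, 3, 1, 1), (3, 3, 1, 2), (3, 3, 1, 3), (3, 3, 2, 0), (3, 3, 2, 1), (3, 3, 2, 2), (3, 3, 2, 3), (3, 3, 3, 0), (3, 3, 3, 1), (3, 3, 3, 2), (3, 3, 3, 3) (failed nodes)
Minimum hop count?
7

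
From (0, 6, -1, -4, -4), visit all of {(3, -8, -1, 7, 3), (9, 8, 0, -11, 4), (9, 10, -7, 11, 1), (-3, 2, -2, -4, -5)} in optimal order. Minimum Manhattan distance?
115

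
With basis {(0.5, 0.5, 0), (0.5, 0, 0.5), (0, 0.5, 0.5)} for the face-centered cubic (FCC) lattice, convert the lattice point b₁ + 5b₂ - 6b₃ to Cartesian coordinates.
(3, -2.5, -0.5)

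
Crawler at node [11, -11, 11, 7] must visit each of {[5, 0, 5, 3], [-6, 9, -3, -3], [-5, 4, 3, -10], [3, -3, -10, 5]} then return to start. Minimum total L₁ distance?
150
(one optimal route: (11, -11, 11, 7) → (5, 0, 5, 3) → (-5, 4, 3, -10) → (-6, 9, -3, -3) → (3, -3, -10, 5) → (11, -11, 11, 7))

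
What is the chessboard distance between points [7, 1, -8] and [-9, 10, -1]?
16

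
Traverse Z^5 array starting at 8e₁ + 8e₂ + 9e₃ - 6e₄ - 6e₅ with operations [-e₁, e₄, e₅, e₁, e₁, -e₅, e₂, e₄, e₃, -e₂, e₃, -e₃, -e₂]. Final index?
(9, 7, 10, -4, -6)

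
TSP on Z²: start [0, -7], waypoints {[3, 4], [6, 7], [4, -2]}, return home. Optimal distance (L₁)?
40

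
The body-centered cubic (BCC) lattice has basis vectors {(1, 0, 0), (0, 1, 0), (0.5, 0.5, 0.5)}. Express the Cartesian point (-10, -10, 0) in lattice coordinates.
-10b₁ - 10b₂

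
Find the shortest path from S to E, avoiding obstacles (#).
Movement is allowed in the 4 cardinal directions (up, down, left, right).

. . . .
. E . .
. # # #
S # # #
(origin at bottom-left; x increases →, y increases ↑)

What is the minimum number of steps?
3
(one shortest path: (0, 0) → (0, 1) → (0, 2) → (1, 2))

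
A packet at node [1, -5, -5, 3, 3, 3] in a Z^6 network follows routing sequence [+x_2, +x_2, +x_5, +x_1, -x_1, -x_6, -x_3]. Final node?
(1, -3, -6, 3, 4, 2)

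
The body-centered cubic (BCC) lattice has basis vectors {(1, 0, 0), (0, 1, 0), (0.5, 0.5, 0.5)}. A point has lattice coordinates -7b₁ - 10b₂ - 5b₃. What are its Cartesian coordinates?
(-9.5, -12.5, -2.5)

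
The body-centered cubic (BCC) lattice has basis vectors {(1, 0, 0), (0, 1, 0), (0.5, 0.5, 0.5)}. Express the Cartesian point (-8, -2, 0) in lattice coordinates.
-8b₁ - 2b₂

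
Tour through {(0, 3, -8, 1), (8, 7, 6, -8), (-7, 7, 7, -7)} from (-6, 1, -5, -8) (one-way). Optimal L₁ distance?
71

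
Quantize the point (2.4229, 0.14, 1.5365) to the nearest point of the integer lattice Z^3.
(2, 0, 2)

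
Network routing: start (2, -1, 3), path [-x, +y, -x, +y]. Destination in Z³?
(0, 1, 3)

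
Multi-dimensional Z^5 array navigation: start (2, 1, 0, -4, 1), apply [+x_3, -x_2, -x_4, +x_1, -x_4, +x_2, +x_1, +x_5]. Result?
(4, 1, 1, -6, 2)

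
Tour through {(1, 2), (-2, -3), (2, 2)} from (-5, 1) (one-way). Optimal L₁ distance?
16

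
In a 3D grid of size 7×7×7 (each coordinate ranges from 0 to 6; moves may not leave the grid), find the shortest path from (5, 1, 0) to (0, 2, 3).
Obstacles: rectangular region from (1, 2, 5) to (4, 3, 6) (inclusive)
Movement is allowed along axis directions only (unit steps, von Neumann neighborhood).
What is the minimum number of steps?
9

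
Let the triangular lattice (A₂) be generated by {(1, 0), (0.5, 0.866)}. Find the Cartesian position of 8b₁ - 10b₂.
(3, -8.66)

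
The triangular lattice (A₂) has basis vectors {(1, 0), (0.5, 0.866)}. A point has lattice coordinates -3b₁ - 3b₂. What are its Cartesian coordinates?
(-4.5, -2.598)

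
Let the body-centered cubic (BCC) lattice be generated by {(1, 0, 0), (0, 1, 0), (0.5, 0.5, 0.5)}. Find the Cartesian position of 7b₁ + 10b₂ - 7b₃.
(3.5, 6.5, -3.5)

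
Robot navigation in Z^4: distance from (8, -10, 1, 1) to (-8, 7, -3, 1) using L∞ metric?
17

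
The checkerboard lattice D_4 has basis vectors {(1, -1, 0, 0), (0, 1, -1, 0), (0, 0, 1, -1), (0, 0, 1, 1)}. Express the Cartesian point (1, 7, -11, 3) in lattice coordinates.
b₁ + 8b₂ - 3b₃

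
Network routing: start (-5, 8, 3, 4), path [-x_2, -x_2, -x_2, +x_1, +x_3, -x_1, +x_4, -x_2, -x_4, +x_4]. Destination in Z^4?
(-5, 4, 4, 5)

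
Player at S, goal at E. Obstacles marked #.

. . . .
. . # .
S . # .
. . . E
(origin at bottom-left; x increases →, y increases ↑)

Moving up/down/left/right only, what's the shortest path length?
4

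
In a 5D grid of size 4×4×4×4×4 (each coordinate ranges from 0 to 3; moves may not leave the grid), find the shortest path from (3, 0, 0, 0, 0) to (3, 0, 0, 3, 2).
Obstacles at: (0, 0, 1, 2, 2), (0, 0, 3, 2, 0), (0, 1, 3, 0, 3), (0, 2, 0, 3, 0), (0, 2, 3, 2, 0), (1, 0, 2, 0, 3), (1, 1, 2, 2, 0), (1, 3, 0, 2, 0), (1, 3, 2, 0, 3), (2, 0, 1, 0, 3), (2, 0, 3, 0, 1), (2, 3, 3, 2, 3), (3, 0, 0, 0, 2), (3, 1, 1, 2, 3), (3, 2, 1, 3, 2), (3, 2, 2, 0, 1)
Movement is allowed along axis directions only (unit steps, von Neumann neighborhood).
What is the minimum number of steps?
5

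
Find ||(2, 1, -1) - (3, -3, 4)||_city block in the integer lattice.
10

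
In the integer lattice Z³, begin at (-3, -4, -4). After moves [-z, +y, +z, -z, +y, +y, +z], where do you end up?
(-3, -1, -4)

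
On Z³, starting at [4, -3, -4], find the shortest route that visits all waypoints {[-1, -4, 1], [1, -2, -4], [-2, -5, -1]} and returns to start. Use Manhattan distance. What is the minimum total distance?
28
(one optimal route: (4, -3, -4) → (-1, -4, 1) → (-2, -5, -1) → (1, -2, -4) → (4, -3, -4))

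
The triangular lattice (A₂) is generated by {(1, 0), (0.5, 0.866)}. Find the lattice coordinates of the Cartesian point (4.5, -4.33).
7b₁ - 5b₂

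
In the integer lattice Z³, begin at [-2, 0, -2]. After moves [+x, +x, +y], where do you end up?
(0, 1, -2)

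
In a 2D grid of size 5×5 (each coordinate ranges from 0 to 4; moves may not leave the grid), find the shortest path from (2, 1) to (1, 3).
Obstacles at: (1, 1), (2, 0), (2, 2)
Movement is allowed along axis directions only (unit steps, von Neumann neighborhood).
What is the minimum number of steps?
5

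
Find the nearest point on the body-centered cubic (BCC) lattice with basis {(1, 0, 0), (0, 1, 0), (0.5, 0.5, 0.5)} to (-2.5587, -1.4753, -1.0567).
(-2.5, -1.5, -1.5)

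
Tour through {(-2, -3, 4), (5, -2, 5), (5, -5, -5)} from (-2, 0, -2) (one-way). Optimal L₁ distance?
31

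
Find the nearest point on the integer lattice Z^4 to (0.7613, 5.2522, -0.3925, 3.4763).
(1, 5, 0, 3)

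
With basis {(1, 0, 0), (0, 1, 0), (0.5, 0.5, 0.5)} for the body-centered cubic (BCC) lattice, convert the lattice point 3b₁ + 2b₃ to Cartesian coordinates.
(4, 1, 1)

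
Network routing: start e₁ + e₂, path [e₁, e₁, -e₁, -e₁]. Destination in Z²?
(1, 1)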